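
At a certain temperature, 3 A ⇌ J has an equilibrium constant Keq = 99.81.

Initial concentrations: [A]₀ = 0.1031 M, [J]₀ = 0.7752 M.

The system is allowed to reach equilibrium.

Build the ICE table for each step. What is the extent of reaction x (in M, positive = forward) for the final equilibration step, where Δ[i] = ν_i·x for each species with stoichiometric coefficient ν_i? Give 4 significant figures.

Q₀ = 707.4 vs Keq = 99.81 ⇒ Q>K, reverse
Step 1:
                    A           J
  Initial      0.1031      0.7752
  Change      0.09228    -0.03076
  Equil        0.1954      0.7444
  solve Keq expr → x = -0.03076; check Q = 99.81

x = -0.03076 M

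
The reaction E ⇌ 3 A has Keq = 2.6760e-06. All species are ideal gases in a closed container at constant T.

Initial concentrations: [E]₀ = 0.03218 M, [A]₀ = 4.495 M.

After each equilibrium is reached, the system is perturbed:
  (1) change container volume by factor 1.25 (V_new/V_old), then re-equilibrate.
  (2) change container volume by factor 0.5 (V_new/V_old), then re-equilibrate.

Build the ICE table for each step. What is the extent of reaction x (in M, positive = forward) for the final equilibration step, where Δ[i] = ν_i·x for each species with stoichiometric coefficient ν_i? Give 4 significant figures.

Q₀ = 2822 vs Keq = 2.6760e-06 ⇒ Q>K, reverse
Step 1:
                    E           A
  init        0.03218       4.495
  Δ             1.493      -4.479
  eq            1.525     0.01598
  solve Keq expr → x = -1.493; check Q = 2.6760e-06
Then change container volume by factor 1.25 (V_new/V_old).
Step 2:
                    E           A
  init           1.22     0.01278
  Δ       -6.8262e-04    0.002048
  eq            1.219     0.01483
  solve Keq expr → x = 6.8262e-04; check Q = 2.6760e-06
Then change container volume by factor 0.5 (V_new/V_old).
Step 3:
                    E           A
  init          2.439     0.02967
  Δ          0.003656    -0.01097
  eq            2.443      0.0187
  solve Keq expr → x = -0.003656; check Q = 2.6760e-06

x = -0.003656 M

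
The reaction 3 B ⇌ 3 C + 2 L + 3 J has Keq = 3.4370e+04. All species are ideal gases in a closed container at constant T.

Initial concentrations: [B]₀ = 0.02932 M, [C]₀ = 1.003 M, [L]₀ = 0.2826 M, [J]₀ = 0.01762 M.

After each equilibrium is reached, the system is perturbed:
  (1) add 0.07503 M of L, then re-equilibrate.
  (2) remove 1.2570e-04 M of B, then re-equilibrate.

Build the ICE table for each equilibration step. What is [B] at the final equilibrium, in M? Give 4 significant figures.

[B]_eq = 7.6186e-04 M

Q₀ = 0.01749 vs Keq = 3.4370e+04 ⇒ Q<K, forward
Step 1:
                  B         C         L         J
  Initial   0.02932     1.003    0.2826   0.01762
  Change   -0.02866   0.02866   0.01911   0.02866
  Equil   6.6057e-04     1.032    0.3017   0.04628
  solve Keq expr → x = 0.009553; check Q = 3.4370e+04
Then add 0.07503 M of L.
Step 2:
                  B         C         L         J
  Initial 6.6057e-04     1.032    0.3767   0.04628
  Change  1.0353e-04 -1.0353e-04 -6.9022e-05 -1.0353e-04
  Equil   7.6411e-04     1.032    0.3767   0.04618
  solve Keq expr → x = -3.4511e-05; check Q = 3.4370e+04
Then remove 1.2570e-04 M of B.
Step 3:
                  B         C         L         J
  Initial 6.3841e-04     1.032    0.3767   0.04618
  Change  1.2345e-04 -1.2345e-04 -8.2303e-05 -1.2345e-04
  Equil   7.6186e-04     1.031    0.3766   0.04605
  solve Keq expr → x = -4.1152e-05; check Q = 3.4370e+04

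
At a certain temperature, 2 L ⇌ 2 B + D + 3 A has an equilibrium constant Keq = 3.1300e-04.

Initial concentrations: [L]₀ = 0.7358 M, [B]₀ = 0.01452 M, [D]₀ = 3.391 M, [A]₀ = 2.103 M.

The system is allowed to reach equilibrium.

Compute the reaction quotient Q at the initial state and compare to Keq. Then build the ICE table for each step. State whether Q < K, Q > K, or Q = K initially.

Q₀ = 0.01228; Q > K (proceeds reverse)

Q₀ = 0.01228 vs Keq = 3.1300e-04 ⇒ Q>K, reverse
Step 1:
                   L          B          D          A
  Initial     0.7358    0.01452      3.391      2.103
  Change     0.01213   -0.01213  -0.006065    -0.0182
  Equil       0.7479   0.002389      3.385      2.085
  solve Keq expr → x = -0.006065; check Q = 3.1300e-04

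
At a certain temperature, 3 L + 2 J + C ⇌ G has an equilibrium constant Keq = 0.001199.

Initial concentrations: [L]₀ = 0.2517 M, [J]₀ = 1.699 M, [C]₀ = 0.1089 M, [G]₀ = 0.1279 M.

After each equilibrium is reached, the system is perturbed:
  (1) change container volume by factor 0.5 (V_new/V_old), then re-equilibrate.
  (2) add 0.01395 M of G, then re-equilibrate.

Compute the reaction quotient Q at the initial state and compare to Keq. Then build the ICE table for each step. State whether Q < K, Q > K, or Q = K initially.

Q₀ = 25.52; Q > K (proceeds reverse)

Q₀ = 25.52 vs Keq = 0.001199 ⇒ Q>K, reverse
Step 1:
                    L           J           C           G
  Initial      0.2517       1.699      0.1089      0.1279
  Change       0.3829      0.2552      0.1276     -0.1276
  Equil        0.6346       1.954      0.2365  2.7675e-04
  solve Keq expr → x = -0.1276; check Q = 0.001199
Then change container volume by factor 0.5 (V_new/V_old).
Step 2:
                    L           J           C           G
  Initial       1.269       3.908       0.473  5.5350e-04
  Change     -0.04397    -0.02931    -0.01466     0.01466
  Equil         1.225       3.879      0.4584     0.01521
  solve Keq expr → x = 0.01466; check Q = 0.001199
Then add 0.01395 M of G.
Step 3:
                    L           J           C           G
  Initial       1.225       3.879      0.4584     0.02916
  Change      0.03581     0.02387     0.01194    -0.01194
  Equil         1.261       3.903      0.4703     0.01722
  solve Keq expr → x = -0.01194; check Q = 0.001199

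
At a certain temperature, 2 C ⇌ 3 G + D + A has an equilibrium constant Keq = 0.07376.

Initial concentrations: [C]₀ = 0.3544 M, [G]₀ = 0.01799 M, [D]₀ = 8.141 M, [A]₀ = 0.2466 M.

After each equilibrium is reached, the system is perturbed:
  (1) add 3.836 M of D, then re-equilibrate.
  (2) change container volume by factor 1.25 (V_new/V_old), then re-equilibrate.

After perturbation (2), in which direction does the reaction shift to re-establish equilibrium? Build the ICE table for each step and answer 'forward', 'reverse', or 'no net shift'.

Q₀ = 9.3063e-05 vs Keq = 0.07376 ⇒ Q<K, forward
Step 1:
                   C          G          D          A
  init        0.3544    0.01799      8.141     0.2466
  Δ         -0.07754     0.1163    0.03877    0.03877
  eq          0.2769     0.1343       8.18     0.2854
  solve Keq expr → x = 0.03877; check Q = 0.07376
Then add 3.836 M of D.
Step 2:
                   C          G          D          A
  init        0.2769     0.1343      12.02     0.2854
  Δ         0.008706   -0.01306  -0.004353  -0.004353
  eq          0.2856     0.1212      12.01      0.281
  solve Keq expr → x = -0.004353; check Q = 0.07376
Then change container volume by factor 1.25 (V_new/V_old).
Step 3:
                   C          G          D          A
  init        0.2285    0.09699      9.609     0.2248
  Δ         -0.01247    0.01871   0.006236   0.006236
  eq           0.216     0.1157      9.615      0.231
  solve Keq expr → x = 0.006236; check Q = 0.07376

Direction: forward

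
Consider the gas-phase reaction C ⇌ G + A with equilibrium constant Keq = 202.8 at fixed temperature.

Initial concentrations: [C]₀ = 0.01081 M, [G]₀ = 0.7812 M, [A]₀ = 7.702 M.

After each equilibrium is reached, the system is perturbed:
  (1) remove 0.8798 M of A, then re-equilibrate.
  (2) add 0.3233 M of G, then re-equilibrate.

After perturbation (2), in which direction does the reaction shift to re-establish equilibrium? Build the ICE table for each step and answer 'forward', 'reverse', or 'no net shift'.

Direction: reverse

Q₀ = 556.6 vs Keq = 202.8 ⇒ Q>K, reverse
Step 1:
                  C         G         A
  Initial   0.01081    0.7812     7.702
  Change     0.0181   -0.0181   -0.0181
  Equil     0.02891    0.7631     7.684
  solve Keq expr → x = -0.0181; check Q = 202.8
Then remove 0.8798 M of A.
Step 2:
                  C         G         A
  Initial   0.02891    0.7631     6.804
  Change  -0.003191  0.003191  0.003191
  Equil     0.02572    0.7663     6.807
  solve Keq expr → x = 0.003191; check Q = 202.8
Then add 0.3233 M of G.
Step 3:
                  C         G         A
  Initial   0.02572      1.09     6.807
  Change    0.01045  -0.01045  -0.01045
  Equil     0.03617     1.079     6.797
  solve Keq expr → x = -0.01045; check Q = 202.8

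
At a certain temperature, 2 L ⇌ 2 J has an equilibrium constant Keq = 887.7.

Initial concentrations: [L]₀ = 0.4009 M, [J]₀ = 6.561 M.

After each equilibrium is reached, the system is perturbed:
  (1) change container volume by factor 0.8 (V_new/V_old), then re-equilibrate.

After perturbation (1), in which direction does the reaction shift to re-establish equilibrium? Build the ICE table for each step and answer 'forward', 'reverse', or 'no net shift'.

Direction: no net shift

Q₀ = 267.8 vs Keq = 887.7 ⇒ Q<K, forward
Step 1:
                  L         J
  I          0.4009     6.561
  C         -0.1748    0.1748
  E          0.2261     6.736
  solve Keq expr → x = 0.08741; check Q = 887.7
Then change container volume by factor 0.8 (V_new/V_old).
Step 2:
                  L         J
  I          0.2826      8.42
  C               0         0
  E          0.2826      8.42
  solve Keq expr → x = 0; check Q = 887.7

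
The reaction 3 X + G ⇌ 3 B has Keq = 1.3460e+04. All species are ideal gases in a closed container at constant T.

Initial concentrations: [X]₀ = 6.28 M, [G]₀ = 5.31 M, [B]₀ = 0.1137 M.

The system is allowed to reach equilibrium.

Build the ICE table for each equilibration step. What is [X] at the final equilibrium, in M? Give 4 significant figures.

Q₀ = 1.1177e-06 vs Keq = 1.3460e+04 ⇒ Q<K, forward
Step 1:
                  X         G         B
  I            6.28      5.31    0.1137
  C          -6.104    -2.035     6.104
  E           0.176     3.275     6.218
  solve Keq expr → x = 2.035; check Q = 1.3460e+04

[X]_eq = 0.176 M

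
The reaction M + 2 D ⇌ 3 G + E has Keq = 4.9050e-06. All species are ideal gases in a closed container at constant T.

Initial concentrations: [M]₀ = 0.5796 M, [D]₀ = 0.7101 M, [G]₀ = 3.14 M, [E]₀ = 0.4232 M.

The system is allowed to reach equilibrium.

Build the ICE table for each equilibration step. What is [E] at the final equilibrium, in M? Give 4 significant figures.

[E]_eq = 1.8211e-06 M

Q₀ = 44.83 vs Keq = 4.9050e-06 ⇒ Q>K, reverse
Step 1:
                  M         D         G         E
  Initial    0.5796    0.7101      3.14    0.4232
  Change     0.4232    0.8464     -1.27   -0.4232
  Equil       1.003     1.556      1.87 1.8211e-06
  solve Keq expr → x = -0.4232; check Q = 4.9050e-06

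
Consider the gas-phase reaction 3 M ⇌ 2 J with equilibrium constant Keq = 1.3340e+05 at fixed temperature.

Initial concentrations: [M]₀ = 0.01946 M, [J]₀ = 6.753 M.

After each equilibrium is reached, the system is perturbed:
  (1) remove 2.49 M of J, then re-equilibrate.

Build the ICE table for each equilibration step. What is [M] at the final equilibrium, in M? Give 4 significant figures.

Q₀ = 6.1882e+06 vs Keq = 1.3340e+05 ⇒ Q>K, reverse
Step 1:
                   M          J
  I          0.01946      6.753
  C          0.05023   -0.03349
  E          0.06969       6.72
  solve Keq expr → x = -0.01674; check Q = 1.3340e+05
Then remove 2.49 M of J.
Step 2:
                   M          J
  I          0.06969       4.23
  C         -0.01841    0.01227
  E          0.05128      4.242
  solve Keq expr → x = 0.006136; check Q = 1.3340e+05

[M]_eq = 0.05128 M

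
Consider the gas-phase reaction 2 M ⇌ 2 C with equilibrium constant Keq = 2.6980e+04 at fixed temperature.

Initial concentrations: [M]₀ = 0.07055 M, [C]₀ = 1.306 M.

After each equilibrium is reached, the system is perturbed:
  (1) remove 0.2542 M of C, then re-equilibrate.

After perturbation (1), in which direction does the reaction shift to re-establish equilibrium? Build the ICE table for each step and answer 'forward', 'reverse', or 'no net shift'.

Q₀ = 342.7 vs Keq = 2.6980e+04 ⇒ Q<K, forward
Step 1:
                   M          C
  init       0.07055      1.306
  Δ         -0.06222    0.06222
  eq         0.00833      1.368
  solve Keq expr → x = 0.03111; check Q = 2.6980e+04
Then remove 0.2542 M of C.
Step 2:
                   M          C
  init       0.00833      1.114
  Δ        -0.001538   0.001538
  eq        0.006792      1.116
  solve Keq expr → x = 7.6911e-04; check Q = 2.6980e+04

Direction: forward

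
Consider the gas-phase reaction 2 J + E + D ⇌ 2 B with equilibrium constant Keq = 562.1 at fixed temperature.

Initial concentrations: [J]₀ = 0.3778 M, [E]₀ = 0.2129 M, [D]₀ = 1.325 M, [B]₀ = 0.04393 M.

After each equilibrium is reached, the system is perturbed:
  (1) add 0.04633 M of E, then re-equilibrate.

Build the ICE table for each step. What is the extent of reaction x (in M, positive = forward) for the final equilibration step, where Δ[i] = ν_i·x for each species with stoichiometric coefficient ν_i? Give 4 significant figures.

x = 0.006412 M

Q₀ = 0.04793 vs Keq = 562.1 ⇒ Q<K, forward
Step 1:
                    J           E           D           B
  init         0.3778      0.2129       1.325     0.04393
  Δ           -0.3173     -0.1586     -0.1586      0.3173
  eq          0.06055     0.05427       1.166      0.3612
  solve Keq expr → x = 0.1586; check Q = 562.1
Then add 0.04633 M of E.
Step 2:
                    J           E           D           B
  init        0.06055      0.1006       1.166      0.3612
  Δ          -0.01282   -0.006412   -0.006412     0.01282
  eq          0.04772     0.09419        1.16       0.374
  solve Keq expr → x = 0.006412; check Q = 562.1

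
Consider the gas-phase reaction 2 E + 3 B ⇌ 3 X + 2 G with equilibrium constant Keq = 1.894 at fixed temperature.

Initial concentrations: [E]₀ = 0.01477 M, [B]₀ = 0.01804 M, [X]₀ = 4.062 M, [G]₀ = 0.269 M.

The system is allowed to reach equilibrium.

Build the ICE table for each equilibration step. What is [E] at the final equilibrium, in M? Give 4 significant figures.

[E]_eq = 0.2704 M

Q₀ = 3.7866e+09 vs Keq = 1.894 ⇒ Q>K, reverse
Step 1:
                   E          B          X          G
  Initial    0.01477    0.01804      4.062      0.269
  Change      0.2556     0.3834    -0.3834    -0.2556
  Equil       0.2704     0.4014      3.679    0.01341
  solve Keq expr → x = -0.1278; check Q = 1.894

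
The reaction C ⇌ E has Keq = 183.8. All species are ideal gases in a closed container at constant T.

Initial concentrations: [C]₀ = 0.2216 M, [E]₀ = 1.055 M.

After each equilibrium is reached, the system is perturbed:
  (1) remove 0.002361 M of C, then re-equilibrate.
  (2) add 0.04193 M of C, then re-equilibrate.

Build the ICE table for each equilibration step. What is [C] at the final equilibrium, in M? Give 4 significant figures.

Q₀ = 4.761 vs Keq = 183.8 ⇒ Q<K, forward
Step 1:
                  C         E
  init       0.2216     1.055
  Δ         -0.2147    0.2147
  eq       0.006908      1.27
  solve Keq expr → x = 0.2147; check Q = 183.8
Then remove 0.002361 M of C.
Step 2:
                  C         E
  init     0.004547      1.27
  Δ        0.002348 -0.002348
  eq       0.006895     1.267
  solve Keq expr → x = -0.002348; check Q = 183.8
Then add 0.04193 M of C.
Step 3:
                  C         E
  init      0.04883     1.267
  Δ         -0.0417    0.0417
  eq       0.007122     1.309
  solve Keq expr → x = 0.0417; check Q = 183.8

[C]_eq = 0.007122 M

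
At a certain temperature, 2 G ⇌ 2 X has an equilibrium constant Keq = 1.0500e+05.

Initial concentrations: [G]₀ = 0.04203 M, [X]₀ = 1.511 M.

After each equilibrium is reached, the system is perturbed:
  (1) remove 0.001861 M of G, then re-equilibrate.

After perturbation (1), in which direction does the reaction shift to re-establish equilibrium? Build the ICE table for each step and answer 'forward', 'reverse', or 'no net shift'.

Q₀ = 1292 vs Keq = 1.0500e+05 ⇒ Q<K, forward
Step 1:
                  G         X
  I         0.04203     1.511
  C        -0.03725   0.03725
  E        0.004778     1.548
  solve Keq expr → x = 0.01863; check Q = 1.0500e+05
Then remove 0.001861 M of G.
Step 2:
                  G         X
  I        0.002917     1.548
  C        0.001855 -0.001855
  E        0.004772     1.546
  solve Keq expr → x = -9.2764e-04; check Q = 1.0500e+05

Direction: reverse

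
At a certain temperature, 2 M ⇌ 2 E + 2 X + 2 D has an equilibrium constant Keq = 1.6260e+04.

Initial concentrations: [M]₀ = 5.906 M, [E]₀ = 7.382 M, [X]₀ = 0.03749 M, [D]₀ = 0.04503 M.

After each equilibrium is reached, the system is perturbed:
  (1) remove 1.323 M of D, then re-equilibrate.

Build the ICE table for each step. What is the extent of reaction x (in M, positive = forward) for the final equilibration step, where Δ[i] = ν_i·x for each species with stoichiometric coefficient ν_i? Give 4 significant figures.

x = 0.1431 M

Q₀ = 4.4524e-06 vs Keq = 1.6260e+04 ⇒ Q<K, forward
Step 1:
                   M          E          X          D
  init         5.906      7.382    0.03749    0.04503
  Δ           -4.238      4.238      4.238      4.238
  eq           1.668      11.62      4.275      4.283
  solve Keq expr → x = 2.119; check Q = 1.6260e+04
Then remove 1.323 M of D.
Step 2:
                   M          E          X          D
  init         1.668      11.62      4.275       2.96
  Δ          -0.2861     0.2861     0.2861     0.2861
  eq           1.382      11.91      4.561      3.246
  solve Keq expr → x = 0.1431; check Q = 1.6260e+04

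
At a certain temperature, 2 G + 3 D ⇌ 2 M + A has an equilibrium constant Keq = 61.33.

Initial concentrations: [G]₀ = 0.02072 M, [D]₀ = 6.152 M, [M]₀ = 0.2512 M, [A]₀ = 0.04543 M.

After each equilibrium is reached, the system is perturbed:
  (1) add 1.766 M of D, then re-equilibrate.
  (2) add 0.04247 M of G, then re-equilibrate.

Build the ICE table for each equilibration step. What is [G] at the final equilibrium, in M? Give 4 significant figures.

Q₀ = 0.02868 vs Keq = 61.33 ⇒ Q<K, forward
Step 1:
                  G         D         M         A
  I         0.02072     6.152    0.2512   0.04543
  C        -0.02018  -0.03027   0.02018   0.01009
  E       5.3909e-04     6.122    0.2714   0.05552
  solve Keq expr → x = 0.01009; check Q = 61.33
Then add 1.766 M of D.
Step 2:
                  G         D         M         A
  I       5.3909e-04     7.888    0.2714   0.05552
  C       -1.6997e-04 -2.5495e-04 1.6997e-04 8.4984e-05
  E       3.6912e-04     7.887    0.2716   0.05561
  solve Keq expr → x = 8.4984e-05; check Q = 61.33
Then add 0.04247 M of G.
Step 3:
                  G         D         M         A
  I         0.04284     7.887    0.2716   0.05561
  C        -0.04233   -0.0635   0.04233   0.02117
  E       5.0744e-04     7.824    0.3139   0.07677
  solve Keq expr → x = 0.02117; check Q = 61.33

[G]_eq = 5.0744e-04 M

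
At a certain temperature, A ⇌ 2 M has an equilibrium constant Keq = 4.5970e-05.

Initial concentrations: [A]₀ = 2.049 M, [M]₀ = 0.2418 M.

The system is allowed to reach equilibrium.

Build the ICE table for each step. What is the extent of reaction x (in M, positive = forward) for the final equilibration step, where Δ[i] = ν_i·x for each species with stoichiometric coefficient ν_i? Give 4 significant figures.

x = -0.1159 M

Q₀ = 0.02853 vs Keq = 4.5970e-05 ⇒ Q>K, reverse
Step 1:
                   A          M
  I            2.049     0.2418
  C           0.1159    -0.2318
  E            2.165   0.009976
  solve Keq expr → x = -0.1159; check Q = 4.5970e-05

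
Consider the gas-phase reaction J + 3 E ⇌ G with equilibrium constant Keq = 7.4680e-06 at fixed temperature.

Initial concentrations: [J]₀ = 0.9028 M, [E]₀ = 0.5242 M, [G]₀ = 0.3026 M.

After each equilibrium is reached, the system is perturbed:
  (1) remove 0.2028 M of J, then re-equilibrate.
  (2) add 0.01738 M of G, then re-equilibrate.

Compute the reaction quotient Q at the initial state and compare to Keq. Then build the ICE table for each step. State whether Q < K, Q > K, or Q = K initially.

Q₀ = 2.327 vs Keq = 7.4680e-06 ⇒ Q>K, reverse
Step 1:
                    J           E           G
  I            0.9028      0.5242      0.3026
  C            0.3026      0.9077     -0.3026
  E             1.205       1.432  2.6429e-05
  solve Keq expr → x = -0.3026; check Q = 7.4680e-06
Then remove 0.2028 M of J.
Step 2:
                    J           E           G
  I             1.003       1.432  2.6429e-05
  C        4.4459e-06  1.3338e-05 -4.4459e-06
  E             1.003       1.432  2.1983e-05
  solve Keq expr → x = -4.4459e-06; check Q = 7.4680e-06
Then add 0.01738 M of G.
Step 3:
                    J           E           G
  I             1.003       1.432      0.0174
  C           0.01738     0.05213    -0.01738
  E              1.02       1.484  2.4897e-05
  solve Keq expr → x = -0.01738; check Q = 7.4680e-06

Q₀ = 2.327; Q > K (proceeds reverse)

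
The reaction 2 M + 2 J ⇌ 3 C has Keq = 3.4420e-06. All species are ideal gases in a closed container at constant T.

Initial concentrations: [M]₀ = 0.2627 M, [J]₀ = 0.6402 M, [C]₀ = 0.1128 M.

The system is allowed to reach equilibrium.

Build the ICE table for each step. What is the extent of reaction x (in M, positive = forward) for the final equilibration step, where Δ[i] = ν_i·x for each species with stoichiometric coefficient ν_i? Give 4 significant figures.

x = -0.03567 M

Q₀ = 0.05074 vs Keq = 3.4420e-06 ⇒ Q>K, reverse
Step 1:
                   M          J          C
  I           0.2627     0.6402     0.1128
  C          0.07134    0.07134     -0.107
  E            0.334     0.7115   0.005793
  solve Keq expr → x = -0.03567; check Q = 3.4420e-06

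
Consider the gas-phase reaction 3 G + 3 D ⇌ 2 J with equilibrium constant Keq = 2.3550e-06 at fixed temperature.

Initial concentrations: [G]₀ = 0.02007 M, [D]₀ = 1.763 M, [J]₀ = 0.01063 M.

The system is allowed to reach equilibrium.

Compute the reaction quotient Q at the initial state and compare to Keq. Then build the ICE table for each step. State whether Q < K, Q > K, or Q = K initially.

Q₀ = 2.551 vs Keq = 2.3550e-06 ⇒ Q>K, reverse
Step 1:
                  G         D         J
  Initial   0.02007     1.763   0.01063
  Change    0.01591   0.01591  -0.01061
  Equil     0.03598     1.779 2.4847e-05
  solve Keq expr → x = -0.005303; check Q = 2.3550e-06

Q₀ = 2.551; Q > K (proceeds reverse)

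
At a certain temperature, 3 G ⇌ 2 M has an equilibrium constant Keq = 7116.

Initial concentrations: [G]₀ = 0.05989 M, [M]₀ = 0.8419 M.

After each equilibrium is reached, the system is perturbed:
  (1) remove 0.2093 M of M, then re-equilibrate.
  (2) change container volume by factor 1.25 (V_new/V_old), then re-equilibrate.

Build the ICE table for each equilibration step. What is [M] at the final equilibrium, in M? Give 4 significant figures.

[M]_eq = 0.5157 M

Q₀ = 3300 vs Keq = 7116 ⇒ Q<K, forward
Step 1:
                    G           M
  Initial     0.05989      0.8419
  Change     -0.01321    0.008808
  Equil       0.04668      0.8507
  solve Keq expr → x = 0.004404; check Q = 7116
Then remove 0.2093 M of M.
Step 2:
                    G           M
  Initial     0.04668      0.6414
  Change    -0.007801    0.005201
  Equil       0.03888      0.6466
  solve Keq expr → x = 0.0026; check Q = 7116
Then change container volume by factor 1.25 (V_new/V_old).
Step 3:
                    G           M
  Initial      0.0311      0.5173
  Change     0.002334   -0.001556
  Equil       0.03344      0.5157
  solve Keq expr → x = -7.7810e-04; check Q = 7116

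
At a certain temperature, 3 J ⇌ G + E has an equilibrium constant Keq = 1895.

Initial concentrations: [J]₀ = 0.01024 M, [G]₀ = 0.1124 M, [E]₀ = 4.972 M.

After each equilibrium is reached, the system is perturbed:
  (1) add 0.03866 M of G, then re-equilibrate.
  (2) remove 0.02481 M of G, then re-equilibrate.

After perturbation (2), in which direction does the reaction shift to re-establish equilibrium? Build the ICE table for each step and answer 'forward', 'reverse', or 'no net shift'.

Direction: forward

Q₀ = 5.2047e+05 vs Keq = 1895 ⇒ Q>K, reverse
Step 1:
                  J         G         E
  init      0.01024    0.1124     4.972
  Δ         0.05259  -0.01753  -0.01753
  eq        0.06283   0.09487     4.954
  solve Keq expr → x = -0.01753; check Q = 1895
Then add 0.03866 M of G.
Step 2:
                  J         G         E
  init      0.06283    0.1335     4.954
  Δ         0.00715 -0.002383 -0.002383
  eq        0.06998    0.1311     4.952
  solve Keq expr → x = -0.002383; check Q = 1895
Then remove 0.02481 M of G.
Step 3:
                  J         G         E
  init      0.06998    0.1063     4.952
  Δ       -0.004418  0.001473  0.001473
  eq        0.06556    0.1078     4.954
  solve Keq expr → x = 0.001473; check Q = 1895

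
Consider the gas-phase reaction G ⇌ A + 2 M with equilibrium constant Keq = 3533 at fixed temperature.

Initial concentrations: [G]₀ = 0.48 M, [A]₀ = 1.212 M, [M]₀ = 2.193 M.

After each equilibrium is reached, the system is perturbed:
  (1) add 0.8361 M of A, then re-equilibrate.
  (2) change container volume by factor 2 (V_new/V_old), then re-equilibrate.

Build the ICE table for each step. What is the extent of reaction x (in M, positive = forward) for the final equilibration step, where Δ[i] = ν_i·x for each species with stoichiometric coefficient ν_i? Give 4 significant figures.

x = 0.002629 M

Q₀ = 12.14 vs Keq = 3533 ⇒ Q<K, forward
Step 1:
                   G          A          M
  I             0.48      1.212      2.193
  C          -0.4753     0.4753     0.9506
  E         0.004719      1.687      3.144
  solve Keq expr → x = 0.4753; check Q = 3533
Then add 0.8361 M of A.
Step 2:
                   G          A          M
  I         0.004719      2.523      3.144
  C         0.002311  -0.002311  -0.004623
  E         0.007031      2.521      3.139
  solve Keq expr → x = -0.002311; check Q = 3533
Then change container volume by factor 2 (V_new/V_old).
Step 3:
                   G          A          M
  I         0.003515      1.261      1.569
  C        -0.002629   0.002629   0.005258
  E       8.8660e-04      1.263      1.575
  solve Keq expr → x = 0.002629; check Q = 3533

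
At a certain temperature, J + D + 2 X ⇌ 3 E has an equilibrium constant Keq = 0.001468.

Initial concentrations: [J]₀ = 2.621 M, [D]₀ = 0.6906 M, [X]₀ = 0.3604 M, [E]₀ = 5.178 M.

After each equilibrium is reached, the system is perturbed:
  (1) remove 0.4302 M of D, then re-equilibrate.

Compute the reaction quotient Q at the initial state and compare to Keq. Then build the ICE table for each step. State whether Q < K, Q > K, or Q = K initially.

Q₀ = 590.5; Q > K (proceeds reverse)

Q₀ = 590.5 vs Keq = 0.001468 ⇒ Q>K, reverse
Step 1:
                   J          D          X          E
  I            2.621     0.6906     0.3604      5.178
  C            1.544      1.544      3.088     -4.632
  E            4.165      2.235      3.449     0.5457
  solve Keq expr → x = -1.544; check Q = 0.001468
Then remove 0.4302 M of D.
Step 2:
                   J          D          X          E
  I            4.165      1.805      3.449     0.5457
  C          0.01127    0.01127    0.02254   -0.03381
  E            4.176      1.816      3.471     0.5119
  solve Keq expr → x = -0.01127; check Q = 0.001468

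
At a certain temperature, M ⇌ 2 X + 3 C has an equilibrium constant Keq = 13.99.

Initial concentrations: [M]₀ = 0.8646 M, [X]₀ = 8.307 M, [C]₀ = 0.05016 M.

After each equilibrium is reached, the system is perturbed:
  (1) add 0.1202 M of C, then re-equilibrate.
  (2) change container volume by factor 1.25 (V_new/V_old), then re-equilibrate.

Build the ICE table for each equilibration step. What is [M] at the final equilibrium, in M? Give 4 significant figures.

Q₀ = 0.01007 vs Keq = 13.99 ⇒ Q<K, forward
Step 1:
                   M          X          C
  I           0.8646      8.307    0.05016
  C          -0.1538     0.3077     0.4615
  E           0.7108      8.615     0.5117
  solve Keq expr → x = 0.1538; check Q = 13.99
Then add 0.1202 M of C.
Step 2:
                   M          X          C
  I           0.7108      8.615     0.6319
  C          0.03624   -0.07247    -0.1087
  E            0.747      8.542     0.5232
  solve Keq expr → x = -0.03624; check Q = 13.99
Then change container volume by factor 1.25 (V_new/V_old).
Step 3:
                   M          X          C
  I           0.5976      6.834     0.4186
  C         -0.04231    0.08461     0.1269
  E           0.5553      6.918     0.5455
  solve Keq expr → x = 0.04231; check Q = 13.99

[M]_eq = 0.5553 M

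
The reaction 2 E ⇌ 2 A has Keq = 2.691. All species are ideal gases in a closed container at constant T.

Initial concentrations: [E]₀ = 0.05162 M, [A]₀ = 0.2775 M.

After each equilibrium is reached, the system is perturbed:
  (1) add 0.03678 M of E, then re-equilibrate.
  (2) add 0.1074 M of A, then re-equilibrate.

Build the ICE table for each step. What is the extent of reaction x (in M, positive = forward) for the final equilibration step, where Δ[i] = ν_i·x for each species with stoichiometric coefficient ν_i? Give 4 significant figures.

x = -0.02034 M

Q₀ = 28.9 vs Keq = 2.691 ⇒ Q>K, reverse
Step 1:
                    E           A
  Initial     0.05162      0.2775
  Change      0.07303    -0.07303
  Equil        0.1246      0.2045
  solve Keq expr → x = -0.03651; check Q = 2.691
Then add 0.03678 M of E.
Step 2:
                    E           A
  Initial      0.1614      0.2045
  Change     -0.02285     0.02285
  Equil        0.1386      0.2273
  solve Keq expr → x = 0.01143; check Q = 2.691
Then add 0.1074 M of A.
Step 3:
                    E           A
  Initial      0.1386      0.3347
  Change      0.04068    -0.04068
  Equil        0.1793       0.294
  solve Keq expr → x = -0.02034; check Q = 2.691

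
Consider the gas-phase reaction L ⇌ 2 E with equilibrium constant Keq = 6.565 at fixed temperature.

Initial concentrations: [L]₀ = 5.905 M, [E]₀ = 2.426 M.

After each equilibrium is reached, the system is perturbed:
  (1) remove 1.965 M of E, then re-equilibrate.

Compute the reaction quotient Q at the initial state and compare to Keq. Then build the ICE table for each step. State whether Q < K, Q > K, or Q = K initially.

Q₀ = 0.9967 vs Keq = 6.565 ⇒ Q<K, forward
Step 1:
                    L           E
  init          5.905       2.426
  Δ            -1.481       2.963
  eq            4.424       5.389
  solve Keq expr → x = 1.481; check Q = 6.565
Then remove 1.965 M of E.
Step 2:
                    L           E
  init          4.424       3.424
  Δ           -0.7451        1.49
  eq            3.678       4.914
  solve Keq expr → x = 0.7451; check Q = 6.565

Q₀ = 0.9967; Q < K (proceeds forward)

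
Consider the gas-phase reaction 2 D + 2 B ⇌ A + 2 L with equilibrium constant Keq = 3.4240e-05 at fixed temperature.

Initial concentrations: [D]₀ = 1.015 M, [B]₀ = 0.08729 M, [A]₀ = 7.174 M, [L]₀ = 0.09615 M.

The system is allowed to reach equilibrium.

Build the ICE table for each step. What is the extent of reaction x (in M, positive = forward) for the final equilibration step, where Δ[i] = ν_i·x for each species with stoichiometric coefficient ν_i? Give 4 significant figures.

Q₀ = 8.449 vs Keq = 3.4240e-05 ⇒ Q>K, reverse
Step 1:
                  D         B         A         L
  init        1.015   0.08729     7.174   0.09615
  Δ          0.0957    0.0957  -0.04785   -0.0957
  eq          1.111     0.183     7.126 4.4553e-04
  solve Keq expr → x = -0.04785; check Q = 3.4240e-05

x = -0.04785 M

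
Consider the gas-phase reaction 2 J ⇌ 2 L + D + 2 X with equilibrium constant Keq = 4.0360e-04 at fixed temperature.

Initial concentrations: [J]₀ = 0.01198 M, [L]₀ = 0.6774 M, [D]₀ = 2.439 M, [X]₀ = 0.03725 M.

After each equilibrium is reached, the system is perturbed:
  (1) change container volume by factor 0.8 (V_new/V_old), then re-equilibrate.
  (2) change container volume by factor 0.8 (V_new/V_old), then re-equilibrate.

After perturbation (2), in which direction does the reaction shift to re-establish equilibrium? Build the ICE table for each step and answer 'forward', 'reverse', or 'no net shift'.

Q₀ = 10.82 vs Keq = 4.0360e-04 ⇒ Q>K, reverse
Step 1:
                   J          L          D          X
  init       0.01198     0.6774      2.439    0.03725
  Δ          0.03628   -0.03628   -0.01814   -0.03628
  eq         0.04826     0.6411      2.421 9.7190e-04
  solve Keq expr → x = -0.01814; check Q = 4.0360e-04
Then change container volume by factor 0.8 (V_new/V_old).
Step 2:
                   J          L          D          X
  init       0.06032     0.8014      3.026   0.001215
  Δ       3.4028e-04 -3.4028e-04 -1.7014e-04 -3.4028e-04
  eq         0.06066     0.8011      3.026 8.7459e-04
  solve Keq expr → x = -1.7014e-04; check Q = 4.0360e-04
Then change container volume by factor 0.8 (V_new/V_old).
Step 3:
                   J          L          D          X
  init       0.07583      1.001      3.782   0.001093
  Δ       3.0755e-04 -3.0755e-04 -1.5378e-04 -3.0755e-04
  eq         0.07614      1.001      3.782 7.8569e-04
  solve Keq expr → x = -1.5378e-04; check Q = 4.0360e-04

Direction: reverse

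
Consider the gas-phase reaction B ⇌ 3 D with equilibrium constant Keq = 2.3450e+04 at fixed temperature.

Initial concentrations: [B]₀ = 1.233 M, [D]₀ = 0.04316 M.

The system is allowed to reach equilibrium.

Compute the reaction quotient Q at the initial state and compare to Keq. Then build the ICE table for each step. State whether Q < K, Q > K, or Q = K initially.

Q₀ = 6.5205e-05 vs Keq = 2.3450e+04 ⇒ Q<K, forward
Step 1:
                    B           D
  I             1.233     0.04316
  C            -1.231       3.692
  E          0.002223       3.735
  solve Keq expr → x = 1.231; check Q = 2.3450e+04

Q₀ = 6.5205e-05; Q < K (proceeds forward)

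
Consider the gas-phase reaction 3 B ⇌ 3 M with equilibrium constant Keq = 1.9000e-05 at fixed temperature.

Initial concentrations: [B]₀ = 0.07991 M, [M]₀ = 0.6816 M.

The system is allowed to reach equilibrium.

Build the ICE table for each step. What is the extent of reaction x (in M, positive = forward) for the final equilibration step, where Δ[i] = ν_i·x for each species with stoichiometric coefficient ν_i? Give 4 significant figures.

Q₀ = 620.6 vs Keq = 1.9000e-05 ⇒ Q>K, reverse
Step 1:
                  B         M
  Initial   0.07991    0.6816
  Change     0.6618   -0.6618
  Equil      0.7417   0.01979
  solve Keq expr → x = -0.2206; check Q = 1.9000e-05

x = -0.2206 M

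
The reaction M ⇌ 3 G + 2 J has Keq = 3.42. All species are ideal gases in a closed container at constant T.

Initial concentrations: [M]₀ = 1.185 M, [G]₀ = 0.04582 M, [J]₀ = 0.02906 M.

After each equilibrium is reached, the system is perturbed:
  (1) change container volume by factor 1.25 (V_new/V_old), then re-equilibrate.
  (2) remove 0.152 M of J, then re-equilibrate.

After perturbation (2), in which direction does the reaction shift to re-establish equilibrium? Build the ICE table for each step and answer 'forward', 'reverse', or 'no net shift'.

Q₀ = 6.8555e-08 vs Keq = 3.42 ⇒ Q<K, forward
Step 1:
                  M         G         J
  I           1.185   0.04582   0.02906
  C         -0.4557     1.367    0.9114
  E          0.7293     1.413    0.9404
  solve Keq expr → x = 0.4557; check Q = 3.42
Then change container volume by factor 1.25 (V_new/V_old).
Step 2:
                  M         G         J
  I          0.5835      1.13    0.7523
  C        -0.06336    0.1901    0.1267
  E          0.5201      1.32    0.8791
  solve Keq expr → x = 0.06336; check Q = 3.42
Then remove 0.152 M of J.
Step 3:
                  M         G         J
  I          0.5201      1.32    0.7271
  C        -0.02733   0.08199   0.05466
  E          0.4928     1.402    0.7817
  solve Keq expr → x = 0.02733; check Q = 3.42

Direction: forward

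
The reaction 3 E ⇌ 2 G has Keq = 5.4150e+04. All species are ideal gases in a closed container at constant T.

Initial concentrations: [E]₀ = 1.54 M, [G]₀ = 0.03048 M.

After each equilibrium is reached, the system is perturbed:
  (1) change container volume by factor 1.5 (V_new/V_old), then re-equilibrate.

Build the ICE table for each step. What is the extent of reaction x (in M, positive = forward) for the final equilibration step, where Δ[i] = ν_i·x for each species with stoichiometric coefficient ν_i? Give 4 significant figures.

Q₀ = 2.5437e-04 vs Keq = 5.4150e+04 ⇒ Q<K, forward
Step 1:
                   E          G
  I             1.54    0.03048
  C           -1.513      1.009
  E          0.02712      1.039
  solve Keq expr → x = 0.5043; check Q = 5.4150e+04
Then change container volume by factor 1.5 (V_new/V_old).
Step 2:
                   E          G
  I          0.01808     0.6927
  C         0.002582  -0.001721
  E          0.02066      0.691
  solve Keq expr → x = -8.6059e-04; check Q = 5.4150e+04

x = -8.6059e-04 M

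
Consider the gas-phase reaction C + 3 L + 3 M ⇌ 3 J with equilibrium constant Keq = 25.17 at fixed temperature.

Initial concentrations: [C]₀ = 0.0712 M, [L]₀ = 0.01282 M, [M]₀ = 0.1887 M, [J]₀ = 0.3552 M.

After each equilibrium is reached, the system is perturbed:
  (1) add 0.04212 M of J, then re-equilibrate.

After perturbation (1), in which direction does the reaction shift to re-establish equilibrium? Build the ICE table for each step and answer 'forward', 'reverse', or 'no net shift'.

Q₀ = 4.4459e+07 vs Keq = 25.17 ⇒ Q>K, reverse
Step 1:
                   C          L          M          J
  init        0.0712    0.01282     0.1887     0.3552
  Δ          0.07155     0.2147     0.2147    -0.2147
  eq          0.1428     0.2275     0.4034     0.1405
  solve Keq expr → x = -0.07155; check Q = 25.17
Then add 0.04212 M of J.
Step 2:
                   C          L          M          J
  init        0.1428     0.2275     0.4034     0.1827
  Δ         0.006624    0.01987    0.01987   -0.01987
  eq          0.1494     0.2474     0.4232     0.1628
  solve Keq expr → x = -0.006624; check Q = 25.17

Direction: reverse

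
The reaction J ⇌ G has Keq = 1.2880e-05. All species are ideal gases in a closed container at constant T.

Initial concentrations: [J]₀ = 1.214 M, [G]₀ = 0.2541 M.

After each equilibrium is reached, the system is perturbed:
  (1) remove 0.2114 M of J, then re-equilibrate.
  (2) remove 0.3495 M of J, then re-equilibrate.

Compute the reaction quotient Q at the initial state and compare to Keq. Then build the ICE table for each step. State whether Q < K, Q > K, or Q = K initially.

Q₀ = 0.2093; Q > K (proceeds reverse)

Q₀ = 0.2093 vs Keq = 1.2880e-05 ⇒ Q>K, reverse
Step 1:
                    J           G
  Initial       1.214      0.2541
  Change       0.2541     -0.2541
  Equil         1.468  1.8909e-05
  solve Keq expr → x = -0.2541; check Q = 1.2880e-05
Then remove 0.2114 M of J.
Step 2:
                    J           G
  Initial       1.257  1.8909e-05
  Change   2.7228e-06 -2.7228e-06
  Equil         1.257  1.6186e-05
  solve Keq expr → x = -2.7228e-06; check Q = 1.2880e-05
Then remove 0.3495 M of J.
Step 3:
                    J           G
  Initial      0.9072  1.6186e-05
  Change   4.5015e-06 -4.5015e-06
  Equil        0.9072  1.1685e-05
  solve Keq expr → x = -4.5015e-06; check Q = 1.2880e-05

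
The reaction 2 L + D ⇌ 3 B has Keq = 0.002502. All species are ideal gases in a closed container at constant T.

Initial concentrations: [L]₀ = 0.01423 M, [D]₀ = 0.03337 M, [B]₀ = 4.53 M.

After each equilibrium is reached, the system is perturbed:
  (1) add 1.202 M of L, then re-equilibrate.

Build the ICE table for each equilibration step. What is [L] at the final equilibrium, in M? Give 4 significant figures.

Q₀ = 1.3757e+07 vs Keq = 0.002502 ⇒ Q>K, reverse
Step 1:
                   L          D          B
  I          0.01423    0.03337       4.53
  C            2.815      1.408     -4.223
  E             2.83      1.441     0.3068
  solve Keq expr → x = -1.408; check Q = 0.002502
Then add 1.202 M of L.
Step 2:
                   L          D          B
  I            4.032      1.441     0.3068
  C         -0.05075   -0.02537    0.07612
  E            3.981      1.416     0.3829
  solve Keq expr → x = 0.02537; check Q = 0.002502

[L]_eq = 3.981 M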